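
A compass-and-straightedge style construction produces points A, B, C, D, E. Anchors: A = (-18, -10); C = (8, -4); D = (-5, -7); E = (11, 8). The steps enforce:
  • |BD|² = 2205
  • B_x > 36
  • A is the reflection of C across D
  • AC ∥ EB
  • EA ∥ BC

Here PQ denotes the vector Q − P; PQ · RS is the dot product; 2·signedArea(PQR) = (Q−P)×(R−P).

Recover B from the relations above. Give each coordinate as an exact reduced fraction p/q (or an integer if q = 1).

B = (37, 14)

1. B_x = 37  [EA ∥ BC ∩ AC ∥ EB]
2. B_y = 14  [EA ∥ BC ∩ AC ∥ EB]
   → B = (37, 14)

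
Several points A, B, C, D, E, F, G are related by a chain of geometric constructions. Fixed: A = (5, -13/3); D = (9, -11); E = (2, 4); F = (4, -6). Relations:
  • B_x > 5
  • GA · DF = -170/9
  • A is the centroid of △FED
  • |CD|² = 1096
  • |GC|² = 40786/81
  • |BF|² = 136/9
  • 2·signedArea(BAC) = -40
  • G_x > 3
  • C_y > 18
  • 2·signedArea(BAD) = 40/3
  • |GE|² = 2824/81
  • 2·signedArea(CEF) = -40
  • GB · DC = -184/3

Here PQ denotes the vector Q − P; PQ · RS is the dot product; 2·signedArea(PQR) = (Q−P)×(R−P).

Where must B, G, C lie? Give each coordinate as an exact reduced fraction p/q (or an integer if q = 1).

B = (6, -8/3)
C = (-5, 19)
G = (4, -14/9)

1. C_x = -5  [line 10·x + 2·y + 12 = 0 ∩ |CD|² = 1096]
2. C_y = 19  [line 10·x + 2·y + 12 = 0 ∩ |CD|² = 1096]
   → C = (-5, 19)
3. B_x = 6  [2·signedArea(BAD) = 40/3 ∩ 2·signedArea(BAC) = -40]
4. B_y = -8/3  [2·signedArea(BAD) = 40/3 ∩ 2·signedArea(BAC) = -40]
   → B = (6, -8/3)
5. G_x = 4  [GA · DF = -170/9 ∩ GB · DC = -184/3]
6. G_y = -14/9  [GA · DF = -170/9 ∩ GB · DC = -184/3]
   → G = (4, -14/9)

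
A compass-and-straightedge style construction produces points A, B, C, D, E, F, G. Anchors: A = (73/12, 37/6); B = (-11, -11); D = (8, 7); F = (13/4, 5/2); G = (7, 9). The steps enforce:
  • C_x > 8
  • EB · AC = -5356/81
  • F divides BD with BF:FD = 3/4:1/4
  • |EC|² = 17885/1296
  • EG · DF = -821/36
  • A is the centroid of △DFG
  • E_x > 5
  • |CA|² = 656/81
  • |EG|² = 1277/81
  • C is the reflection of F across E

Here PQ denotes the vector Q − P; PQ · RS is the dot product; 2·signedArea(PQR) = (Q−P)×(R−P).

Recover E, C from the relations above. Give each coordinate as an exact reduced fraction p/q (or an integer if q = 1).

1. E_x = 52/9  [line 19/4·x + 9/2·y + -917/18 = 0 ∩ |EG|² = 1277/81]
2. E_y = 47/9  [line 19/4·x + 9/2·y + -917/18 = 0 ∩ |EG|² = 1277/81]
   → E = (52/9, 47/9)
3. C_x = 299/36  [EB · AC = -5356/81 ∩ C is the reflection of F across E]
4. C_y = 143/18  [EB · AC = -5356/81 ∩ C is the reflection of F across E]
   → C = (299/36, 143/18)

C = (299/36, 143/18)
E = (52/9, 47/9)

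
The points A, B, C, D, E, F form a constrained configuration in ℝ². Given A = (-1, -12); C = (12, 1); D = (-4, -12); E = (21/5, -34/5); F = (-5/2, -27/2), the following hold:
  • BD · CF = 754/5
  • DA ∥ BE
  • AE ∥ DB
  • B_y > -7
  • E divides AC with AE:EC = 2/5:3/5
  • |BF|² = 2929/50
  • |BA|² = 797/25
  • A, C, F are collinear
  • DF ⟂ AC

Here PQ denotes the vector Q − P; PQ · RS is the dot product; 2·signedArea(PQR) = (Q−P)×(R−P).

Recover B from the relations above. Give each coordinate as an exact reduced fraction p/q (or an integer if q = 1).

1. B_x = 6/5  [DA ∥ BE ∩ AE ∥ DB]
2. B_y = -34/5  [DA ∥ BE ∩ AE ∥ DB]
   → B = (6/5, -34/5)

B = (6/5, -34/5)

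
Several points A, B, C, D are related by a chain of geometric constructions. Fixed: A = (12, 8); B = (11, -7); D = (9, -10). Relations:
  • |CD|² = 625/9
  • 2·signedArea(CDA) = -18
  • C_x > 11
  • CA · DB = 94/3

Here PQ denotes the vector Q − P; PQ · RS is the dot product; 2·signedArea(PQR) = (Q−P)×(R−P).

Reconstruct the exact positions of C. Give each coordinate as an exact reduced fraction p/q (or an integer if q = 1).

1. C_x = 34/3  [2·signedArea(CDA) = -18 ∩ CA · DB = 94/3]
2. C_y = -2  [2·signedArea(CDA) = -18 ∩ CA · DB = 94/3]
   → C = (34/3, -2)

C = (34/3, -2)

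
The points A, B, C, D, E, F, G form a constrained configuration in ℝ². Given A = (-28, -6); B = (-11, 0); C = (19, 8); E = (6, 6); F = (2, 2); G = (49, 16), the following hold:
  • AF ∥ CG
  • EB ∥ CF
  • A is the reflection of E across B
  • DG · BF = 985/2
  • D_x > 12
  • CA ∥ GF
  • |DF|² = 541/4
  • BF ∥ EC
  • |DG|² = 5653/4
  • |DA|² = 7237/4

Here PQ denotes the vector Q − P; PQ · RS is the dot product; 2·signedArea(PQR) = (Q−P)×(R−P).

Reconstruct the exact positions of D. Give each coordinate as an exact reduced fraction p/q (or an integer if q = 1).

D = (25/2, 7)

1. D_x = 25/2  [line -13·x + -2·y + 353/2 = 0 ∩ |DG|² = 5653/4]
2. D_y = 7  [line -13·x + -2·y + 353/2 = 0 ∩ |DG|² = 5653/4]
   → D = (25/2, 7)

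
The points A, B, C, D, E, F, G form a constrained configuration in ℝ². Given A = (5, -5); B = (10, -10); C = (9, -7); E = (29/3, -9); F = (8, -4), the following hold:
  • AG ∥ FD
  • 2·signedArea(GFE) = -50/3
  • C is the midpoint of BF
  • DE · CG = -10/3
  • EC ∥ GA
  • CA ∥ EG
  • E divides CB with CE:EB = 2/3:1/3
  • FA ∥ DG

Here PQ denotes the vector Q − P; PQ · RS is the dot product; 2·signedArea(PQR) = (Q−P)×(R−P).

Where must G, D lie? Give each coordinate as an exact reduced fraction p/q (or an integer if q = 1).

1. G_x = 17/3  [EC ∥ GA ∩ CA ∥ EG]
2. G_y = -7  [EC ∥ GA ∩ CA ∥ EG]
   → G = (17/3, -7)
3. D_x = 26/3  [FA ∥ DG ∩ AG ∥ FD]
4. D_y = -6  [FA ∥ DG ∩ AG ∥ FD]
   → D = (26/3, -6)

D = (26/3, -6)
G = (17/3, -7)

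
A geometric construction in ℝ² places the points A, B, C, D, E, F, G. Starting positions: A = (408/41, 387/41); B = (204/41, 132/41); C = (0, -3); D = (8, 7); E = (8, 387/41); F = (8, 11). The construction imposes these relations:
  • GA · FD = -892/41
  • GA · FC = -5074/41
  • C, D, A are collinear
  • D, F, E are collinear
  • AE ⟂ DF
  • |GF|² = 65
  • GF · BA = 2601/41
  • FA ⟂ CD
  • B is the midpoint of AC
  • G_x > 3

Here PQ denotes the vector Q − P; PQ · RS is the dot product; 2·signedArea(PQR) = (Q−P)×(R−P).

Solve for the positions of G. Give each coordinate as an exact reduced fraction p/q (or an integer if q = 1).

G = (4, 4)

1. G_x = 4  [GA · FD = -892/41 ∩ GF · BA = 2601/41]
2. G_y = 4  [GA · FD = -892/41 ∩ GF · BA = 2601/41]
   → G = (4, 4)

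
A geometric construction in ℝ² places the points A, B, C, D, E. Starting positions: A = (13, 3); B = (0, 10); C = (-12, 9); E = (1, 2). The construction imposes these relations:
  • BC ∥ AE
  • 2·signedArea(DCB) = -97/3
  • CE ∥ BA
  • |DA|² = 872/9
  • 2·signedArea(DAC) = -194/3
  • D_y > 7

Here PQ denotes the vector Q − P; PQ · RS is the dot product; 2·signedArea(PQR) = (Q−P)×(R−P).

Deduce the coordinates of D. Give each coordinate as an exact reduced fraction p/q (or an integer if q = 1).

D = (13/3, 23/3)

1. D_x = 13/3  [2·signedArea(DAC) = -194/3 ∩ 2·signedArea(DCB) = -97/3]
2. D_y = 23/3  [2·signedArea(DAC) = -194/3 ∩ 2·signedArea(DCB) = -97/3]
   → D = (13/3, 23/3)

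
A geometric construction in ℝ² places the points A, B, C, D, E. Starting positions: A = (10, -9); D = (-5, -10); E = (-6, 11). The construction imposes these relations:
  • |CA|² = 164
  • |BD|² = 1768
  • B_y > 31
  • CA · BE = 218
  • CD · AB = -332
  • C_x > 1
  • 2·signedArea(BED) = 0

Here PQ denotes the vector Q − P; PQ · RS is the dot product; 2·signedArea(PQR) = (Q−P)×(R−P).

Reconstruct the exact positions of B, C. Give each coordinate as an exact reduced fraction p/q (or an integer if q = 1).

1. B_x = -7  [line 21·x + 1·y + 115 = 0 ∩ |BD|² = 1768]
2. B_y = 32  [line 21·x + 1·y + 115 = 0 ∩ |BD|² = 1768]
   → B = (-7, 32)
3. C_x = 2  [CD · AB = -332 ∩ CA · BE = 218]
4. C_y = 1  [CD · AB = -332 ∩ CA · BE = 218]
   → C = (2, 1)

B = (-7, 32)
C = (2, 1)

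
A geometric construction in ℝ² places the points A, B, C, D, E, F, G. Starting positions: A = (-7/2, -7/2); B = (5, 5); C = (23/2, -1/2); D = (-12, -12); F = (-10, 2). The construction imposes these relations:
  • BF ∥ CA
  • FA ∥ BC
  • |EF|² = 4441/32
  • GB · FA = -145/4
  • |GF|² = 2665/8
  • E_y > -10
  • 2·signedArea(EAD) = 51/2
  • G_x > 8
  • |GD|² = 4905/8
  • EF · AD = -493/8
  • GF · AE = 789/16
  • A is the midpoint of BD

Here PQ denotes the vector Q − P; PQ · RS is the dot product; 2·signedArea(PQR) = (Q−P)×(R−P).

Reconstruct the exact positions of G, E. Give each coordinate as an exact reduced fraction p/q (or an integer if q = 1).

E = (-49/8, -73/8)
G = (33/4, 9/4)

1. G_x = 33/4  [line -13/2·x + 11/2·y + 165/4 = 0 ∩ |GD|² = 4905/8]
2. G_y = 9/4  [line -13/2·x + 11/2·y + 165/4 = 0 ∩ |GD|² = 4905/8]
   → G = (33/4, 9/4)
3. E_x = -49/8  [GF · AE = 789/16 ∩ 2·signedArea(EAD) = 51/2]
4. E_y = -73/8  [GF · AE = 789/16 ∩ 2·signedArea(EAD) = 51/2]
   → E = (-49/8, -73/8)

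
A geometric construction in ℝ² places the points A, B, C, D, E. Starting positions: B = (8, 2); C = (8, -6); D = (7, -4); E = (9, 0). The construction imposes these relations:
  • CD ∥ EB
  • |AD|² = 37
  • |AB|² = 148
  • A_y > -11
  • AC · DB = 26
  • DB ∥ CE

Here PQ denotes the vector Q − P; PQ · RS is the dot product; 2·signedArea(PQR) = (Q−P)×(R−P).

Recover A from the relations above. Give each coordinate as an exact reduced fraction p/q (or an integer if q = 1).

A = (6, -10)

1. A_x = 6  [line -1·x + -6·y + -54 = 0 ∩ |AB|² = 148]
2. A_y = -10  [line -1·x + -6·y + -54 = 0 ∩ |AB|² = 148]
   → A = (6, -10)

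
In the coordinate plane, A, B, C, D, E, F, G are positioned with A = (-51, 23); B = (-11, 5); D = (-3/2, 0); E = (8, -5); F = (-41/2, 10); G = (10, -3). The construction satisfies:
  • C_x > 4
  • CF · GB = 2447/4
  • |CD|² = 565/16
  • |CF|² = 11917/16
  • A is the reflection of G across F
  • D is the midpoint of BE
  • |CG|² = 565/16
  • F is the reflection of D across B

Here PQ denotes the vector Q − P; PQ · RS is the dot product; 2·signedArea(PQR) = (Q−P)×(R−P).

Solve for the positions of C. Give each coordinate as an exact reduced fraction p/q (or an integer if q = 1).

C = (17/4, -3/2)

1. C_x = 17/4  [line 21·x + -8·y + -405/4 = 0 ∩ |CD|² = 565/16]
2. C_y = -3/2  [line 21·x + -8·y + -405/4 = 0 ∩ |CD|² = 565/16]
   → C = (17/4, -3/2)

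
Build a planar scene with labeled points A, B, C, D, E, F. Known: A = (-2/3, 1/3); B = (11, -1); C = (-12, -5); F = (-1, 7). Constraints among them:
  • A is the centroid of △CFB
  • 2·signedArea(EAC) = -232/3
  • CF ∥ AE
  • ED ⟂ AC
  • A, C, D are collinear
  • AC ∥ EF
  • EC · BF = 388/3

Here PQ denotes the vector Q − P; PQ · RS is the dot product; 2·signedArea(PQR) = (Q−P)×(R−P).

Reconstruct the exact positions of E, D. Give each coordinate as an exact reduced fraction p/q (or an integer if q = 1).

1. E_x = 31/3  [AC ∥ EF ∩ CF ∥ AE]
2. E_y = 37/3  [AC ∥ EF ∩ CF ∥ AE]
   → E = (31/3, 37/3)
3. D_x = 13727/1059  [A, C, D are collinear ∩ ED ⟂ AC]
4. D_y = 7145/1059  [A, C, D are collinear ∩ ED ⟂ AC]
   → D = (13727/1059, 7145/1059)

D = (13727/1059, 7145/1059)
E = (31/3, 37/3)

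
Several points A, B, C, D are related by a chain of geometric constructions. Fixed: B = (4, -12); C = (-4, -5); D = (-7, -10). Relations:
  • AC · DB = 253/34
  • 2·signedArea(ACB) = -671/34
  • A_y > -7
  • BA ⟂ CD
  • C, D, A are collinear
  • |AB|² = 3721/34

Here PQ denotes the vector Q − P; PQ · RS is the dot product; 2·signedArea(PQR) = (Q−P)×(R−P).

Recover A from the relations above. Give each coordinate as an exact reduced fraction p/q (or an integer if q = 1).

A = (-169/34, -225/34)

1. A_x = -169/34  [C, D, A are collinear ∩ BA ⟂ CD]
2. A_y = -225/34  [C, D, A are collinear ∩ BA ⟂ CD]
   → A = (-169/34, -225/34)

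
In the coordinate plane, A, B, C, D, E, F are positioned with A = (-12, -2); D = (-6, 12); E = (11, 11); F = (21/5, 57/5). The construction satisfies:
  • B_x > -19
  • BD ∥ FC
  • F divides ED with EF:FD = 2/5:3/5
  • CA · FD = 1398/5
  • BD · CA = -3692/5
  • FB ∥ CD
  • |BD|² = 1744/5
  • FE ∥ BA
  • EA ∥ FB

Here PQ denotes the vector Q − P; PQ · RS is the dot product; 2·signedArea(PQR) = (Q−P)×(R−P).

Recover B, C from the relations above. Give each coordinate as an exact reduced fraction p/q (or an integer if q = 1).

1. B_x = -94/5  [FE ∥ BA ∩ EA ∥ FB]
2. B_y = -8/5  [FE ∥ BA ∩ EA ∥ FB]
   → B = (-94/5, -8/5)
3. C_x = 17  [FB ∥ CD ∩ BD ∥ FC]
4. C_y = 25  [FB ∥ CD ∩ BD ∥ FC]
   → C = (17, 25)

B = (-94/5, -8/5)
C = (17, 25)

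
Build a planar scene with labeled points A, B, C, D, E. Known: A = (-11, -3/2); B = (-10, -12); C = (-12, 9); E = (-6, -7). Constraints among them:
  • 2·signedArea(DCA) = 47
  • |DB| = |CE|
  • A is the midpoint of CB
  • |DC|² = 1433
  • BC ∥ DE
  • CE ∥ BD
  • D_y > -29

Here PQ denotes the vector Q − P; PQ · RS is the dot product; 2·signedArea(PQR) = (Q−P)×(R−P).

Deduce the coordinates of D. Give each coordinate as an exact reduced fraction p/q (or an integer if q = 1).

D = (-4, -28)

1. D_x = -4  [BC ∥ DE ∩ CE ∥ BD]
2. D_y = -28  [BC ∥ DE ∩ CE ∥ BD]
   → D = (-4, -28)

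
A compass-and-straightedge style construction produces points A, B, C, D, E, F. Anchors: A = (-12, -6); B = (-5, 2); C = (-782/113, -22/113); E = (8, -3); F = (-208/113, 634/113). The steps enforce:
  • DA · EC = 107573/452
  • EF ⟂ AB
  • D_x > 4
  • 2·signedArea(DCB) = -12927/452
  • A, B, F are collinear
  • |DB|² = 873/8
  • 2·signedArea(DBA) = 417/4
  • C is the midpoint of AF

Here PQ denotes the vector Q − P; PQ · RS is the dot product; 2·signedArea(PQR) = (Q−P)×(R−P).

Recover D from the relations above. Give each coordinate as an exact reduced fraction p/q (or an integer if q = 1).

D = (19/4, -7/4)

1. D_x = 19/4  [2·signedArea(DCB) = -12927/452 ∩ DA · EC = 107573/452]
2. D_y = -7/4  [2·signedArea(DCB) = -12927/452 ∩ DA · EC = 107573/452]
   → D = (19/4, -7/4)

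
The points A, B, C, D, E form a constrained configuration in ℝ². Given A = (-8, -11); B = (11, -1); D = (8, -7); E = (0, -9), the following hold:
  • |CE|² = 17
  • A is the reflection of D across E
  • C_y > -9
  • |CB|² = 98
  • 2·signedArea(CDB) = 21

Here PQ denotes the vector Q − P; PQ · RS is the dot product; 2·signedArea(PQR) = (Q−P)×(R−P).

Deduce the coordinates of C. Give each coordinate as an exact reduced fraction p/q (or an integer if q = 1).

1. C_x = 4  [line -6·x + 3·y + 48 = 0 ∩ |CE|² = 17]
2. C_y = -8  [line -6·x + 3·y + 48 = 0 ∩ |CE|² = 17]
   → C = (4, -8)

C = (4, -8)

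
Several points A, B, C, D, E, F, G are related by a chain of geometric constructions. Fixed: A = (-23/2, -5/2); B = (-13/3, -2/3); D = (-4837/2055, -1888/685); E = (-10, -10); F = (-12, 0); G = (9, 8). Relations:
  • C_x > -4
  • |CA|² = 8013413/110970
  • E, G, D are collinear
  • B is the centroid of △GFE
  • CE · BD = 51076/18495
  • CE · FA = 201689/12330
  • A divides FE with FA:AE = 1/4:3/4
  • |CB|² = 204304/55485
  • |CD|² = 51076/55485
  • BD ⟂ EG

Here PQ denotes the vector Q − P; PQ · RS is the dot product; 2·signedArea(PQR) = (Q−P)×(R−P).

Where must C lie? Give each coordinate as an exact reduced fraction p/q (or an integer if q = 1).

1. C_x = -6193/2055  [CE · BD = 51076/18495 ∩ CE · FA = 201689/12330]
2. C_y = -12698/6165  [CE · BD = 51076/18495 ∩ CE · FA = 201689/12330]
   → C = (-6193/2055, -12698/6165)

C = (-6193/2055, -12698/6165)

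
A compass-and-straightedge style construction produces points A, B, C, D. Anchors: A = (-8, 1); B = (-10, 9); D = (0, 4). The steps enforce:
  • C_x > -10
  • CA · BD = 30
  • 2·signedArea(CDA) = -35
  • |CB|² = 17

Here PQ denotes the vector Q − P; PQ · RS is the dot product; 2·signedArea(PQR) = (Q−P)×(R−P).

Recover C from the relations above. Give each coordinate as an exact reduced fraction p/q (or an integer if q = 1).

C = (-9, 5)

1. C_x = -9  [CA · BD = 30 ∩ 2·signedArea(CDA) = -35]
2. C_y = 5  [CA · BD = 30 ∩ 2·signedArea(CDA) = -35]
   → C = (-9, 5)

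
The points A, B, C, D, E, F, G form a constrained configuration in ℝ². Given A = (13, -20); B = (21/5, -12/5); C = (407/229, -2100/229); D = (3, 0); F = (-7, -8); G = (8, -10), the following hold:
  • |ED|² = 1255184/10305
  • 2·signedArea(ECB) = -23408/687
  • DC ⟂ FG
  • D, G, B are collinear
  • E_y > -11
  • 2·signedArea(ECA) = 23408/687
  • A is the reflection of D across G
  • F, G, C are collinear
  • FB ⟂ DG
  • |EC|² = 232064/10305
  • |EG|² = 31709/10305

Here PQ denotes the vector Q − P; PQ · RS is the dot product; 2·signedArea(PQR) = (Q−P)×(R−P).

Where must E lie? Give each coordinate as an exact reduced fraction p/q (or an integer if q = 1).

1. E_x = 7243/1145  [2·signedArea(ECA) = 23408/687 ∩ 2·signedArea(ECB) = -23408/687]
2. E_y = -36148/3435  [2·signedArea(ECA) = 23408/687 ∩ 2·signedArea(ECB) = -23408/687]
   → E = (7243/1145, -36148/3435)

E = (7243/1145, -36148/3435)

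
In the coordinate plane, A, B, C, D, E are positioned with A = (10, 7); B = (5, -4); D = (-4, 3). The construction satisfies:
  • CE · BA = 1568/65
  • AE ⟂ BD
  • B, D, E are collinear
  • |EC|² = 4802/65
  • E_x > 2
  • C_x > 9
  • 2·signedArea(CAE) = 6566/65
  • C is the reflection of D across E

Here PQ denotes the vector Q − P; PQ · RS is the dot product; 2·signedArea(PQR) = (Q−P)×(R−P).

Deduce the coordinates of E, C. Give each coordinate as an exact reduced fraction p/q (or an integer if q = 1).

1. E_x = 181/65  [B, D, E are collinear ∩ AE ⟂ BD]
2. E_y = -148/65  [B, D, E are collinear ∩ AE ⟂ BD]
   → E = (181/65, -148/65)
3. C_x = 622/65  [C is the reflection of D across E]
4. C_y = -491/65  [C is the reflection of D across E]
   → C = (622/65, -491/65)

C = (622/65, -491/65)
E = (181/65, -148/65)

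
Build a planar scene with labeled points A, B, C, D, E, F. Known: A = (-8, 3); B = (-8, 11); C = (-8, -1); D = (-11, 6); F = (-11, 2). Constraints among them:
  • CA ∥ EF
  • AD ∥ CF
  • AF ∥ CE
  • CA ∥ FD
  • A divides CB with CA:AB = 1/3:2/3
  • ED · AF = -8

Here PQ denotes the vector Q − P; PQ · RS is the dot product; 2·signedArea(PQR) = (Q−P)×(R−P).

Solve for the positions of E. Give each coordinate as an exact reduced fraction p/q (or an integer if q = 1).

E = (-11, -2)

1. E_x = -11  [CA ∥ EF ∩ AF ∥ CE]
2. E_y = -2  [CA ∥ EF ∩ AF ∥ CE]
   → E = (-11, -2)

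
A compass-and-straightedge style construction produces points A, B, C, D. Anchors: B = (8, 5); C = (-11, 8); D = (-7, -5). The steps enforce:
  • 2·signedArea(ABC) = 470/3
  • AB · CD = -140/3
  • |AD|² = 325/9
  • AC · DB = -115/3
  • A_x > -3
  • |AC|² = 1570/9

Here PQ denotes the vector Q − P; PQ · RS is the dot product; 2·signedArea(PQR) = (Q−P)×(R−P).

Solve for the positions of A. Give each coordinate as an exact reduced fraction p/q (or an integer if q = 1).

A = (-2, -5/3)

1. A_x = -2  [2·signedArea(ABC) = 470/3 ∩ AC · DB = -115/3]
2. A_y = -5/3  [2·signedArea(ABC) = 470/3 ∩ AC · DB = -115/3]
   → A = (-2, -5/3)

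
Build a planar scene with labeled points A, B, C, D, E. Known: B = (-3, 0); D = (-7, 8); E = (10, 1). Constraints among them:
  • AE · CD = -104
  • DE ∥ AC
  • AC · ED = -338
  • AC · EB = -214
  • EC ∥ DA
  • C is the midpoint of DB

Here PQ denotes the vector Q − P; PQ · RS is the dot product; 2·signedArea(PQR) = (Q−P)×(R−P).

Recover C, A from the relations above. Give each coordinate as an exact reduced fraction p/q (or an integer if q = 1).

1. C_x = -5  [C is the midpoint of DB]
2. C_y = 4  [C is the midpoint of DB]
   → C = (-5, 4)
3. A_x = -22  [DE ∥ AC ∩ EC ∥ DA]
4. A_y = 11  [DE ∥ AC ∩ EC ∥ DA]
   → A = (-22, 11)

A = (-22, 11)
C = (-5, 4)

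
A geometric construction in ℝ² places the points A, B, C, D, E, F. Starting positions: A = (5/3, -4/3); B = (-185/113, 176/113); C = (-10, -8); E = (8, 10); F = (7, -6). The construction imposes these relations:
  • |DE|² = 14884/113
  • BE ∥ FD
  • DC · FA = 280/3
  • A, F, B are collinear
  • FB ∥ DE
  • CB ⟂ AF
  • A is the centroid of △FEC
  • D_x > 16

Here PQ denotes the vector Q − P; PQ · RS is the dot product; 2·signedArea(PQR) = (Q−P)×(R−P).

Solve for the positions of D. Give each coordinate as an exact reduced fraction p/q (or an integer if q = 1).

1. D_x = 1880/113  [FB ∥ DE ∩ BE ∥ FD]
2. D_y = 276/113  [FB ∥ DE ∩ BE ∥ FD]
   → D = (1880/113, 276/113)

D = (1880/113, 276/113)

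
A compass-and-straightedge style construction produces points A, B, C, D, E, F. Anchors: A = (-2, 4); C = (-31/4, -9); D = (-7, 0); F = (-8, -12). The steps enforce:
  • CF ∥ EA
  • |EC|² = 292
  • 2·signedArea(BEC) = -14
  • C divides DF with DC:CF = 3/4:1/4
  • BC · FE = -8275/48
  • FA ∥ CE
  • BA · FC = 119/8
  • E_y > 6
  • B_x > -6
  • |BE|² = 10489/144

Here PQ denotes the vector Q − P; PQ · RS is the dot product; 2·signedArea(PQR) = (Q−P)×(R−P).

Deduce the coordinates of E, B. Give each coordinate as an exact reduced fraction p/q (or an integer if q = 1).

1. E_x = -7/4  [CF ∥ EA ∩ FA ∥ CE]
2. E_y = 7  [CF ∥ EA ∩ FA ∥ CE]
   → E = (-7/4, 7)
3. B_x = -11/2  [BC · FE = -8275/48 ∩ BA · FC = 119/8]
4. B_y = -2/3  [BC · FE = -8275/48 ∩ BA · FC = 119/8]
   → B = (-11/2, -2/3)

B = (-11/2, -2/3)
E = (-7/4, 7)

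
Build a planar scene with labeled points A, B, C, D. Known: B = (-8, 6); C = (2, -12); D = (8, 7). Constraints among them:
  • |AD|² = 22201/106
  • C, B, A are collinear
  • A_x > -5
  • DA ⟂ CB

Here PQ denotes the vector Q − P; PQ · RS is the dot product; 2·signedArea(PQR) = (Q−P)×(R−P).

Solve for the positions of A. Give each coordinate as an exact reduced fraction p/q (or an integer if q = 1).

A = (-493/106, -3/106)

1. A_x = -493/106  [C, B, A are collinear ∩ DA ⟂ CB]
2. A_y = -3/106  [C, B, A are collinear ∩ DA ⟂ CB]
   → A = (-493/106, -3/106)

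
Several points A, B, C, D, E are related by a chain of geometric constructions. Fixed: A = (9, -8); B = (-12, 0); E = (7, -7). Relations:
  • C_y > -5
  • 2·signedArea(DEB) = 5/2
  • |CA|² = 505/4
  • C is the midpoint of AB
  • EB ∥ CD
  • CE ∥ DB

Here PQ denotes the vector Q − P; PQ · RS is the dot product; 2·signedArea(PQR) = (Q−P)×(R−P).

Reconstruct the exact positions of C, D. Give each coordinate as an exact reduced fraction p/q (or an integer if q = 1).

1. C_x = -3/2  [C is the midpoint of AB]
2. C_y = -4  [C is the midpoint of AB]
   → C = (-3/2, -4)
3. D_x = -41/2  [CE ∥ DB ∩ EB ∥ CD]
4. D_y = 3  [CE ∥ DB ∩ EB ∥ CD]
   → D = (-41/2, 3)

C = (-3/2, -4)
D = (-41/2, 3)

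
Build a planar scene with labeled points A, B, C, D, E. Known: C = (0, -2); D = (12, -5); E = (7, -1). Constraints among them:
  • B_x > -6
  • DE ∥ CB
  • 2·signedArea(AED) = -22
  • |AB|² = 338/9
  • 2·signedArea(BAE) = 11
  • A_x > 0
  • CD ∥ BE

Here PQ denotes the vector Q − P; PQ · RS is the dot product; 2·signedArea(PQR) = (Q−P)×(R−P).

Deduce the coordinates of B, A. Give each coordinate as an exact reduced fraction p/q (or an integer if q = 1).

A = (2/3, -1/3)
B = (-5, 2)

1. B_x = -5  [CD ∥ BE ∩ DE ∥ CB]
2. B_y = 2  [CD ∥ BE ∩ DE ∥ CB]
   → B = (-5, 2)
3. A_x = 2/3  [2·signedArea(AED) = -22 ∩ 2·signedArea(BAE) = 11]
4. A_y = -1/3  [2·signedArea(AED) = -22 ∩ 2·signedArea(BAE) = 11]
   → A = (2/3, -1/3)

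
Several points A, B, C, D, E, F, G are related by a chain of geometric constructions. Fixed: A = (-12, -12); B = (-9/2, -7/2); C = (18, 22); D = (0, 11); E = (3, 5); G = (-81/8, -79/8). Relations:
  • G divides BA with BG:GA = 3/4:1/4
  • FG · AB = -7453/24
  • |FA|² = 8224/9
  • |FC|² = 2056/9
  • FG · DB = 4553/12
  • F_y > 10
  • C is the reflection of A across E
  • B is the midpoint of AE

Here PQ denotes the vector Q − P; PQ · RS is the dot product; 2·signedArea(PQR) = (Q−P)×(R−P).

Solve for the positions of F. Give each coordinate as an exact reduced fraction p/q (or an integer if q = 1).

F = (8, 32/3)

1. F_x = 8  [FG · AB = -7453/24 ∩ FG · DB = 4553/12]
2. F_y = 32/3  [FG · AB = -7453/24 ∩ FG · DB = 4553/12]
   → F = (8, 32/3)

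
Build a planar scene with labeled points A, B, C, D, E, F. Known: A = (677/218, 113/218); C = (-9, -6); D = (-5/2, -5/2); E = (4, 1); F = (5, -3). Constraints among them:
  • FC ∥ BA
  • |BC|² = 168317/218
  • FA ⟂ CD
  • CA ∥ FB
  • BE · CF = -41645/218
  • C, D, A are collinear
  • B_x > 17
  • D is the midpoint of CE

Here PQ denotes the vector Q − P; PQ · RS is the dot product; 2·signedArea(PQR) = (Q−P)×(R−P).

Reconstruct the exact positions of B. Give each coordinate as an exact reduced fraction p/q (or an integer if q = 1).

B = (3729/218, 767/218)

1. B_x = 3729/218  [FC ∥ BA ∩ CA ∥ FB]
2. B_y = 767/218  [FC ∥ BA ∩ CA ∥ FB]
   → B = (3729/218, 767/218)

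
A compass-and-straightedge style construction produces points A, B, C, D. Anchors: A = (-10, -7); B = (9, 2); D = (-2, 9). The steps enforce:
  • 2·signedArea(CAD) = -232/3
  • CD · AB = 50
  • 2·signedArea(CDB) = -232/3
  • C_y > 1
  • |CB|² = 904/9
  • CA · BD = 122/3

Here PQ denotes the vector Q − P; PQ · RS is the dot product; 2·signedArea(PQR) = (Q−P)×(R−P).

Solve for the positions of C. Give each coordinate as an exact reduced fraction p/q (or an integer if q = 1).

1. C_x = -1  [2·signedArea(CAD) = -232/3 ∩ 2·signedArea(CDB) = -232/3]
2. C_y = 4/3  [2·signedArea(CAD) = -232/3 ∩ 2·signedArea(CDB) = -232/3]
   → C = (-1, 4/3)

C = (-1, 4/3)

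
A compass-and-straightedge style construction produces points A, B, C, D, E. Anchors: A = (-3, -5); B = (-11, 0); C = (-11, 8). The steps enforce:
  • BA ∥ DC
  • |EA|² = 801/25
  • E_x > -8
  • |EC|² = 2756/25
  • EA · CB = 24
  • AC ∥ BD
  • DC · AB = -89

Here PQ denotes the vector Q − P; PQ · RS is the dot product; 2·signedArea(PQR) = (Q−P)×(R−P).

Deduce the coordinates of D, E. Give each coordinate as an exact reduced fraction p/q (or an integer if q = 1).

1. D_x = -19  [BA ∥ DC ∩ AC ∥ BD]
2. D_y = 13  [BA ∥ DC ∩ AC ∥ BD]
   → D = (-19, 13)
3. E_y = -2  [EA · CB = 24]
4. E_x = -39/5  [|EC|² = 2756/25]
   → E = (-39/5, -2)

D = (-19, 13)
E = (-39/5, -2)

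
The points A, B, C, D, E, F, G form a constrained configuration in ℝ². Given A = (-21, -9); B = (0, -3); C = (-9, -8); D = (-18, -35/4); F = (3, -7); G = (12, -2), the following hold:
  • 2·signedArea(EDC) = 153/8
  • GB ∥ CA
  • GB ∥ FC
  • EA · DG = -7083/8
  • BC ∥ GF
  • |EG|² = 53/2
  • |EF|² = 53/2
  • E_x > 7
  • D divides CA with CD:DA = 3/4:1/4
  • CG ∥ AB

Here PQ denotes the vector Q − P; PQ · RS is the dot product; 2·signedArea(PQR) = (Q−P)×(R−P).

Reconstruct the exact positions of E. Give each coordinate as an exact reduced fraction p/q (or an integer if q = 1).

E = (15/2, -9/2)

1. E_x = 15/2  [2·signedArea(EDC) = 153/8 ∩ EA · DG = -7083/8]
2. E_y = -9/2  [2·signedArea(EDC) = 153/8 ∩ EA · DG = -7083/8]
   → E = (15/2, -9/2)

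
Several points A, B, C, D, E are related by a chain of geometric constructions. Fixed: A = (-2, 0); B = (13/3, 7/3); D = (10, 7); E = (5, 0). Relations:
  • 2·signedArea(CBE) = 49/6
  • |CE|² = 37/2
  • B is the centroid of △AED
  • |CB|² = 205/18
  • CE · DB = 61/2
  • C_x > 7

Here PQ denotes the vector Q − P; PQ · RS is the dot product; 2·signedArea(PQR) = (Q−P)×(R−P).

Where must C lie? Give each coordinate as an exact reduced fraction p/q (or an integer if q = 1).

C = (15/2, 7/2)

1. C_x = 15/2  [2·signedArea(CBE) = 49/6 ∩ CE · DB = 61/2]
2. C_y = 7/2  [2·signedArea(CBE) = 49/6 ∩ CE · DB = 61/2]
   → C = (15/2, 7/2)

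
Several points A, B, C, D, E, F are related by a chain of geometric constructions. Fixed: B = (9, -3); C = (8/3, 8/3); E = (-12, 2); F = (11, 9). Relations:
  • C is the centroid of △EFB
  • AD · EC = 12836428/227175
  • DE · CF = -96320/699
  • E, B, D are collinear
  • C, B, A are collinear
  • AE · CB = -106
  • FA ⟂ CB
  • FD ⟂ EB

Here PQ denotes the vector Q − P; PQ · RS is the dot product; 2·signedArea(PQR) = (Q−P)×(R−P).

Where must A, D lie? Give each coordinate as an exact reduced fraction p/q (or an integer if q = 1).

1. A_x = 1348/325  [C, B, A are collinear ∩ FA ⟂ CB]
2. A_y = 436/325  [C, B, A are collinear ∩ FA ⟂ CB]
   → A = (1348/325, 436/325)
3. D_x = 1908/233  [E, B, D are collinear ∩ FD ⟂ EB]
4. D_y = -654/233  [E, B, D are collinear ∩ FD ⟂ EB]
   → D = (1908/233, -654/233)

A = (1348/325, 436/325)
D = (1908/233, -654/233)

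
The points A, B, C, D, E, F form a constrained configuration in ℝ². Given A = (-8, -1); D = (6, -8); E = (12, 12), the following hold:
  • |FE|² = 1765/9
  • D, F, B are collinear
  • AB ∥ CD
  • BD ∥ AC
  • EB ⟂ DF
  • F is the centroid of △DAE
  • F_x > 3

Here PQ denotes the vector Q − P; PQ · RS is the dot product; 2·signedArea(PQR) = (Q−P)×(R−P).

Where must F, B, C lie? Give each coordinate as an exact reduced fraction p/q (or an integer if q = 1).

1. F_x = 10/3  [F is the centroid of △DAE]
2. F_y = 1  [F is the centroid of △DAE]
   → F = (10/3, 1)
3. B_x = 822/793  [D, F, B are collinear ∩ EB ⟂ DF]
4. B_y = 6940/793  [D, F, B are collinear ∩ EB ⟂ DF]
   → B = (822/793, 6940/793)
5. C_x = -2408/793  [AB ∥ CD ∩ BD ∥ AC]
6. C_y = -14077/793  [AB ∥ CD ∩ BD ∥ AC]
   → C = (-2408/793, -14077/793)

B = (822/793, 6940/793)
C = (-2408/793, -14077/793)
F = (10/3, 1)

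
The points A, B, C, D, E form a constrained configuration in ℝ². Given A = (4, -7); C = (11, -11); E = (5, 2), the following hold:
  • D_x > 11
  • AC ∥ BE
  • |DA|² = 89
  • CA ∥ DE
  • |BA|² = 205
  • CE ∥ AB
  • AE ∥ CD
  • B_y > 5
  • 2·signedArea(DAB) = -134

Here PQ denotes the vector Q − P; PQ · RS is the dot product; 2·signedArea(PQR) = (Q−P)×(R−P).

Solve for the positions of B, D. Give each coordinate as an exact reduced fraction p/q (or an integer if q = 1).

1. B_x = -2  [AC ∥ BE ∩ CE ∥ AB]
2. B_y = 6  [AC ∥ BE ∩ CE ∥ AB]
   → B = (-2, 6)
3. D_x = 12  [CA ∥ DE ∩ AE ∥ CD]
4. D_y = -2  [CA ∥ DE ∩ AE ∥ CD]
   → D = (12, -2)

B = (-2, 6)
D = (12, -2)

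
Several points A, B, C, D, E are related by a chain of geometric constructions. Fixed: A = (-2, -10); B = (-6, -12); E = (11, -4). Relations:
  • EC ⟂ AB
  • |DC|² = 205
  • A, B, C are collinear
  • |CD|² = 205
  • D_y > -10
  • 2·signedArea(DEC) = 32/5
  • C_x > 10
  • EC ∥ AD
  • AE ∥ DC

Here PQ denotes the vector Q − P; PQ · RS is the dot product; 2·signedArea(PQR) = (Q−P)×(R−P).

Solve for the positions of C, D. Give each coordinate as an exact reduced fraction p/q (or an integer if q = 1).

1. C_x = 54/5  [A, B, C are collinear ∩ EC ⟂ AB]
2. C_y = -18/5  [A, B, C are collinear ∩ EC ⟂ AB]
   → C = (54/5, -18/5)
3. D_x = -11/5  [AE ∥ DC ∩ EC ∥ AD]
4. D_y = -48/5  [AE ∥ DC ∩ EC ∥ AD]
   → D = (-11/5, -48/5)

C = (54/5, -18/5)
D = (-11/5, -48/5)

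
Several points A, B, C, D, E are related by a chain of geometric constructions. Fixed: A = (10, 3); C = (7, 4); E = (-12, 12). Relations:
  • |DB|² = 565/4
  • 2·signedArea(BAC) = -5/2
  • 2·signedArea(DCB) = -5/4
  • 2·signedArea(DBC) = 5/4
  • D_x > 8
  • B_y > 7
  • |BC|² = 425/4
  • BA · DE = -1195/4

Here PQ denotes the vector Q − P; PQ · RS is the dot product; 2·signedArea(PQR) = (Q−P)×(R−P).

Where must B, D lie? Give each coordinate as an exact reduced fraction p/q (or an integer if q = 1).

B = (-5/2, 8)
D = (17/2, 7/2)

1. B_x = -5/2  [line -1·x + -3·y + 43/2 = 0 ∩ |BC|² = 425/4]
2. B_y = 8  [line -1·x + -3·y + 43/2 = 0 ∩ |BC|² = 425/4]
   → B = (-5/2, 8)
3. D_x = 17/2  [2·signedArea(DBC) = 5/4 ∩ BA · DE = -1195/4]
4. D_y = 7/2  [2·signedArea(DBC) = 5/4 ∩ BA · DE = -1195/4]
   → D = (17/2, 7/2)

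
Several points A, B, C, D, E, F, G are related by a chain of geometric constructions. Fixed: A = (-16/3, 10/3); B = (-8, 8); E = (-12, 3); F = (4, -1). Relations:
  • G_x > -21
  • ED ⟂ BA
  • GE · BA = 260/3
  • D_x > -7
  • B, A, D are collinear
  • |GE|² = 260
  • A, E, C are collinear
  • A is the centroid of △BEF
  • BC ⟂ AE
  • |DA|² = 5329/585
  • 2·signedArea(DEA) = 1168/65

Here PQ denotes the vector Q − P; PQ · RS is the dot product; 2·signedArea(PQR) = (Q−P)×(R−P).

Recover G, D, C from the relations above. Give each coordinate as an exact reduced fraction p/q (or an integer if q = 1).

C = (-3112/401, 1288/401)
D = (-444/65, 387/65)
G = (-20, 17)

1. G_x = -20  [line -8/3·x + 14/3·y + -398/3 = 0 ∩ |GE|² = 260]
2. G_y = 17  [line -8/3·x + 14/3·y + -398/3 = 0 ∩ |GE|² = 260]
   → G = (-20, 17)
3. D_x = -444/65  [B, A, D are collinear ∩ ED ⟂ BA]
4. D_y = 387/65  [B, A, D are collinear ∩ ED ⟂ BA]
   → D = (-444/65, 387/65)
5. C_x = -3112/401  [A, E, C are collinear ∩ BC ⟂ AE]
6. C_y = 1288/401  [A, E, C are collinear ∩ BC ⟂ AE]
   → C = (-3112/401, 1288/401)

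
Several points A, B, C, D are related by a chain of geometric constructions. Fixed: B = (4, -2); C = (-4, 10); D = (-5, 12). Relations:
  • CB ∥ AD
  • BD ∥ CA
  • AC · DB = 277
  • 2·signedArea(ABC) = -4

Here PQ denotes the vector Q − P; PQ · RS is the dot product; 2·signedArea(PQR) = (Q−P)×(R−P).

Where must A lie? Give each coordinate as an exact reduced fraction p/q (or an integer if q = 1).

A = (-13, 24)

1. A_x = -13  [CB ∥ AD ∩ BD ∥ CA]
2. A_y = 24  [CB ∥ AD ∩ BD ∥ CA]
   → A = (-13, 24)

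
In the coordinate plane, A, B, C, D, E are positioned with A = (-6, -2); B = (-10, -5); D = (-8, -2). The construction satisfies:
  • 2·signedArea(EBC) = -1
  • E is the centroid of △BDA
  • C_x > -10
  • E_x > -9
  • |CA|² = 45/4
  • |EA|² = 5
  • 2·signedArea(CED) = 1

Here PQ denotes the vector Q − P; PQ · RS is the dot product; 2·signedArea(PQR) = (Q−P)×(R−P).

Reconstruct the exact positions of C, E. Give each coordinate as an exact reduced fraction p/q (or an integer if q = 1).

C = (-9, -7/2)
E = (-8, -3)

1. E_x = -8  [E is the centroid of △BDA]
2. E_y = -3  [E is the centroid of △BDA]
   → E = (-8, -3)
3. C_x = -9  [2·signedArea(CED) = 1 ∩ 2·signedArea(EBC) = -1]
4. C_y = -7/2  [2·signedArea(CED) = 1 ∩ 2·signedArea(EBC) = -1]
   → C = (-9, -7/2)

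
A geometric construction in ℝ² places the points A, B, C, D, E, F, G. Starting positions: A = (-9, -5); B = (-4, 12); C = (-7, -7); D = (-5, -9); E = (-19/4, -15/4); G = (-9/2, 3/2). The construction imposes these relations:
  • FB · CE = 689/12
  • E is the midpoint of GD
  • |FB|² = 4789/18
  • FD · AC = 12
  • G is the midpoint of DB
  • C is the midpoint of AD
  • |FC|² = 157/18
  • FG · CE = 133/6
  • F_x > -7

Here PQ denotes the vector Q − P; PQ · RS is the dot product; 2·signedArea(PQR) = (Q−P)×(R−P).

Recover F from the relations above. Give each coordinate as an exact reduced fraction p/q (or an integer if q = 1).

F = (-37/6, -25/6)

1. F_x = -37/6  [FB · CE = 689/12 ∩ FD · AC = 12]
2. F_y = -25/6  [FB · CE = 689/12 ∩ FD · AC = 12]
   → F = (-37/6, -25/6)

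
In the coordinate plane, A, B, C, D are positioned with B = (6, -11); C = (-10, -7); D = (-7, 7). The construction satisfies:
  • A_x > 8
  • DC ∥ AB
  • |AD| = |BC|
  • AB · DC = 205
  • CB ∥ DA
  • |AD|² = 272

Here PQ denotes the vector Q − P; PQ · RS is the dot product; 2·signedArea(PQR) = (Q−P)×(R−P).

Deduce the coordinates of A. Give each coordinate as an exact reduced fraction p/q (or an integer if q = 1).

A = (9, 3)

1. A_x = 9  [DC ∥ AB ∩ CB ∥ DA]
2. A_y = 3  [DC ∥ AB ∩ CB ∥ DA]
   → A = (9, 3)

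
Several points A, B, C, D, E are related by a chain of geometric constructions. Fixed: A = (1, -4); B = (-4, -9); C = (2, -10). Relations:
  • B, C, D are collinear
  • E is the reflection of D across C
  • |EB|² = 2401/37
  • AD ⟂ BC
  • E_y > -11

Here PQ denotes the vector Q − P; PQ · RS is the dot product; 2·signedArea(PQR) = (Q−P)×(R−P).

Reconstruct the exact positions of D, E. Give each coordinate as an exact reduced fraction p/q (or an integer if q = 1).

1. D_x = 2/37  [B, C, D are collinear ∩ AD ⟂ BC]
2. D_y = -358/37  [B, C, D are collinear ∩ AD ⟂ BC]
   → D = (2/37, -358/37)
3. E_x = 146/37  [E is the reflection of D across C]
4. E_y = -382/37  [E is the reflection of D across C]
   → E = (146/37, -382/37)

D = (2/37, -358/37)
E = (146/37, -382/37)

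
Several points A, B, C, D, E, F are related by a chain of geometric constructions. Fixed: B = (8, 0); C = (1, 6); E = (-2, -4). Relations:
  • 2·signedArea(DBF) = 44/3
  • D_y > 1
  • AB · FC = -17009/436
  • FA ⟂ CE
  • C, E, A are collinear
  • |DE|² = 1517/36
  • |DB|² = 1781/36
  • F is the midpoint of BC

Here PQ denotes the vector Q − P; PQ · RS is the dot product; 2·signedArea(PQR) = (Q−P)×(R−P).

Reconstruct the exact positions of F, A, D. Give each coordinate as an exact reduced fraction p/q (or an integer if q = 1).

1. F_x = 9/2  [F is the midpoint of BC]
2. F_y = 3  [F is the midpoint of BC]
   → F = (9/2, 3)
3. A_x = 101/218  [C, E, A are collinear ∩ FA ⟂ CE]
4. A_y = 459/109  [C, E, A are collinear ∩ FA ⟂ CE]
   → A = (101/218, 459/109)
5. D_x = 7/6  [line -3·x + -7/2·y + 28/3 = 0 ∩ |DE|² = 1517/36]
6. D_y = 5/3  [line -3·x + -7/2·y + 28/3 = 0 ∩ |DE|² = 1517/36]
   → D = (7/6, 5/3)

A = (101/218, 459/109)
D = (7/6, 5/3)
F = (9/2, 3)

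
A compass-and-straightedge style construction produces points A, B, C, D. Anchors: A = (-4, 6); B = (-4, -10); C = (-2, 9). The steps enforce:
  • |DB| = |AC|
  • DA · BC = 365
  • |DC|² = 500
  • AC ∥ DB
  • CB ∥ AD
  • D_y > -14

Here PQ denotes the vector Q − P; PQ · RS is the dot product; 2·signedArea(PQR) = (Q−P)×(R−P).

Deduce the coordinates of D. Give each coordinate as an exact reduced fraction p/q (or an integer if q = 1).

D = (-6, -13)

1. D_x = -6  [AC ∥ DB ∩ CB ∥ AD]
2. D_y = -13  [AC ∥ DB ∩ CB ∥ AD]
   → D = (-6, -13)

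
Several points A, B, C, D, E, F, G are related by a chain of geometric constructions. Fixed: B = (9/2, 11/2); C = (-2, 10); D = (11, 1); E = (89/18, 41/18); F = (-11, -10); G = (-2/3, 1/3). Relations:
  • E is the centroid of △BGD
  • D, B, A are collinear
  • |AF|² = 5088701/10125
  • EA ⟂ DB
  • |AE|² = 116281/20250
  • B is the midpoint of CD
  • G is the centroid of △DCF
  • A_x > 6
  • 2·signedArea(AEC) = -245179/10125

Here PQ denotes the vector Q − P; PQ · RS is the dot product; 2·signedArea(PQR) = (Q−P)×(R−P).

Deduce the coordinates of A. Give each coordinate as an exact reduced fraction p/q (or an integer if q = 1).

1. A_x = 7097/1125  [D, B, A are collinear ∩ EA ⟂ DB]
2. A_y = 531/125  [D, B, A are collinear ∩ EA ⟂ DB]
   → A = (7097/1125, 531/125)

A = (7097/1125, 531/125)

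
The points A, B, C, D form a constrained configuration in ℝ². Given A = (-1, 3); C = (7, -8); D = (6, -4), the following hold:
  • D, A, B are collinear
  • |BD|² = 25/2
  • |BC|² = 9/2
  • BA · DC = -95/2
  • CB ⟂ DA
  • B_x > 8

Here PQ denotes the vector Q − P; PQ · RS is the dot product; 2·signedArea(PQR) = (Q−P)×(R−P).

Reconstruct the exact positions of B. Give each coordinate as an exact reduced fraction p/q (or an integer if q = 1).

B = (17/2, -13/2)

1. B_x = 17/2  [D, A, B are collinear ∩ CB ⟂ DA]
2. B_y = -13/2  [D, A, B are collinear ∩ CB ⟂ DA]
   → B = (17/2, -13/2)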